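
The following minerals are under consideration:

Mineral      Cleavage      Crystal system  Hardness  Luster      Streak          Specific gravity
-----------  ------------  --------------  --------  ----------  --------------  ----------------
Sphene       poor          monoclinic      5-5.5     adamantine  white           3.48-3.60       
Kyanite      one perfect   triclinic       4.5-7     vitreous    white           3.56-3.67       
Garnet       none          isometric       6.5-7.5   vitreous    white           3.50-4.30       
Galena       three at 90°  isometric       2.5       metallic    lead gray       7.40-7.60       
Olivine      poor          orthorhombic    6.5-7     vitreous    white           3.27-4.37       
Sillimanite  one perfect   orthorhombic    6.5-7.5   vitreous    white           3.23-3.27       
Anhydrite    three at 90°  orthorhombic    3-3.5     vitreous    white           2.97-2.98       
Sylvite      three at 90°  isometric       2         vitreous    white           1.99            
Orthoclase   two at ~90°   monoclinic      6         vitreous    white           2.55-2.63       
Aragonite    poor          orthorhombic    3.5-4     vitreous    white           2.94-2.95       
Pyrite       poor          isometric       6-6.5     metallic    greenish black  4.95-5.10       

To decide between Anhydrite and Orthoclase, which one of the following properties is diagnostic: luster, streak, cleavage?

cleavage

Luster: both vitreous — shared.
Streak: both white — shared.
Cleavage: Anhydrite three at 90°, Orthoclase two at ~90° — these differ.
Cleavage is the diagnostic property here.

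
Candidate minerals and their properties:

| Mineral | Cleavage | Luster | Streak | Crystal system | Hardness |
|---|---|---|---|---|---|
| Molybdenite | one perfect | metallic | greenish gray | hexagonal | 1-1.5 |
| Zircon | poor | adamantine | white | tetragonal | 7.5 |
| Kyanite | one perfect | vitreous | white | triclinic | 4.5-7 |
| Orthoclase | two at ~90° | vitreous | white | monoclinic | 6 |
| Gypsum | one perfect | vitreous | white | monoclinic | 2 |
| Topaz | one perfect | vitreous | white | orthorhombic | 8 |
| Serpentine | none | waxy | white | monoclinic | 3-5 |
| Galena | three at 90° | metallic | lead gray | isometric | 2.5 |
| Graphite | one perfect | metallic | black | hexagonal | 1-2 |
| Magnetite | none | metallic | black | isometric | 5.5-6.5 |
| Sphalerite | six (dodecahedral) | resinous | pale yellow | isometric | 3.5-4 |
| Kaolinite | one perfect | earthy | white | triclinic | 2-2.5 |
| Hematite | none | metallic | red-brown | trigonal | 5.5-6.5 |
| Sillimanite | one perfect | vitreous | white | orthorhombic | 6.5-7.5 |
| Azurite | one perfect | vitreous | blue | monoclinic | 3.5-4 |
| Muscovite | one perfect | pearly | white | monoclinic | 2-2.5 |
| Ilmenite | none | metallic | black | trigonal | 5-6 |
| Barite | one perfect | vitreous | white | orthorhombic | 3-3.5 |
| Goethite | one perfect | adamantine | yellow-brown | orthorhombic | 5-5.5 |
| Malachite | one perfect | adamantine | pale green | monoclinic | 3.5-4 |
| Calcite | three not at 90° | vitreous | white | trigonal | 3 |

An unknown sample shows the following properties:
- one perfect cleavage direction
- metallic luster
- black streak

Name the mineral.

Graphite

One perfect cleavage direction: narrows the field to Molybdenite, Kyanite, Gypsum, Topaz, Graphite, Kaolinite, Sillimanite, Azurite, Muscovite, Barite, Goethite, Malachite.
Metallic luster: Molybdenite, Graphite remain.
Black streak eliminates Molybdenite.
The only mineral consistent with every observation is Graphite.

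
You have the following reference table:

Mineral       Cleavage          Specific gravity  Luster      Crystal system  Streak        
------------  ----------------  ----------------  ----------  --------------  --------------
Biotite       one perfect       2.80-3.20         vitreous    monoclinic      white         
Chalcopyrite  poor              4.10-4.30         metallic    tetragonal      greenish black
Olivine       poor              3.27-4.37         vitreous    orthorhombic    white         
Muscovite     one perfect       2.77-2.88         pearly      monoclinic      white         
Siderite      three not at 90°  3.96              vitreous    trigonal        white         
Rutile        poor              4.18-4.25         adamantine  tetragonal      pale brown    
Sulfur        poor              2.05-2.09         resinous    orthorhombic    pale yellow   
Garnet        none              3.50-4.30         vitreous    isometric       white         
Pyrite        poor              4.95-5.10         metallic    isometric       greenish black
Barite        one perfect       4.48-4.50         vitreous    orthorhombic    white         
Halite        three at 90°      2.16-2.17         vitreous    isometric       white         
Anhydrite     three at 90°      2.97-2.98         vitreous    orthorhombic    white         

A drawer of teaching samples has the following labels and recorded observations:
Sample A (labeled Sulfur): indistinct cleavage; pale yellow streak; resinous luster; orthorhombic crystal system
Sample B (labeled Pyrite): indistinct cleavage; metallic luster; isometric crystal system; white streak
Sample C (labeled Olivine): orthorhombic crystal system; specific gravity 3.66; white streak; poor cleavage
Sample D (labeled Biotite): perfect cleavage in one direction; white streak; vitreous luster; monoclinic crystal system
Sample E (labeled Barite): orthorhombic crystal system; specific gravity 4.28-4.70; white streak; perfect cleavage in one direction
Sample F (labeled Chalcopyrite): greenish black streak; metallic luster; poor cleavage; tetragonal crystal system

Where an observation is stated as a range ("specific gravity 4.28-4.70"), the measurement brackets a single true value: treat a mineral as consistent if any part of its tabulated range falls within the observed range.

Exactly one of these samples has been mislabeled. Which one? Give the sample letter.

Sample A: all recorded properties match Sulfur.
Sample B: Pyrite has greenish black streak, but the record shows white streak — this label is wrong.
Sample C: all recorded properties match Olivine.
Sample D: all recorded properties match Biotite.
Sample E: all recorded properties match Barite.
Sample F: all recorded properties match Chalcopyrite.
Sample B is the mislabeled one.

B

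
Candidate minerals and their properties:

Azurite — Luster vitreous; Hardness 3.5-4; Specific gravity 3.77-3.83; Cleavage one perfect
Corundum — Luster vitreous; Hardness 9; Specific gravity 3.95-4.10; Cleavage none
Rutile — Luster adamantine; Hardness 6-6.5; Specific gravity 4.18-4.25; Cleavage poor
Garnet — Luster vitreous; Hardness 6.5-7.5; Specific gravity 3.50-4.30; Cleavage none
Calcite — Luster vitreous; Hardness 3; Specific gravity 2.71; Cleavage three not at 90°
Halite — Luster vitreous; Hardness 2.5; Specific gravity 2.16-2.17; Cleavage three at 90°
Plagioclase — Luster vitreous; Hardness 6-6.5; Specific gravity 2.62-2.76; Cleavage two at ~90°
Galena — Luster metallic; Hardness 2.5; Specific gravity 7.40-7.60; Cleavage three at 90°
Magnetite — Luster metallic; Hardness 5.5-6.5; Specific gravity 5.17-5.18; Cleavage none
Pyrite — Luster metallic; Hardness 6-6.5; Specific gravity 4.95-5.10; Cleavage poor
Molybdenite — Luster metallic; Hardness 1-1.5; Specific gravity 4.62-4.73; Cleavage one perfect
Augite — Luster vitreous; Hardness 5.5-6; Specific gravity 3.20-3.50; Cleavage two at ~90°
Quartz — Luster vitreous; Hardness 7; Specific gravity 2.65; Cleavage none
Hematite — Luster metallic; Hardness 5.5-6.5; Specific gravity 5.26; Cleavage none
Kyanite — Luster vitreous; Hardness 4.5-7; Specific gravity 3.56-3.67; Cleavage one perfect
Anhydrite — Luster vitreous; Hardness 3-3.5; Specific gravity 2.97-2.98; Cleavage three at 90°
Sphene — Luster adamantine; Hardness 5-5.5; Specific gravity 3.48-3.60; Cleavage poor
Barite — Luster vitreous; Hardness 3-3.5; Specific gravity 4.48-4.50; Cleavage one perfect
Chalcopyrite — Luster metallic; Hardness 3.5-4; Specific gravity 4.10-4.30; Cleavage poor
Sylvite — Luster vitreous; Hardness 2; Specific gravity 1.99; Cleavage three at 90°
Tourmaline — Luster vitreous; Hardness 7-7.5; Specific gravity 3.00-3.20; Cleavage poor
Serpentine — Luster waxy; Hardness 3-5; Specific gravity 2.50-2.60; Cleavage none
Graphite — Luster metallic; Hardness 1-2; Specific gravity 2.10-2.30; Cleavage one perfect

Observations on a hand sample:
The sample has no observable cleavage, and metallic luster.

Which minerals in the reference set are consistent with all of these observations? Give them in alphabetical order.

Hematite, Magnetite

No observable cleavage — leaves Corundum, Garnet, Magnetite, Quartz, Hematite, Serpentine.
Metallic luster — Magnetite, Hematite remain.
Consistent with every observation: Hematite, Magnetite.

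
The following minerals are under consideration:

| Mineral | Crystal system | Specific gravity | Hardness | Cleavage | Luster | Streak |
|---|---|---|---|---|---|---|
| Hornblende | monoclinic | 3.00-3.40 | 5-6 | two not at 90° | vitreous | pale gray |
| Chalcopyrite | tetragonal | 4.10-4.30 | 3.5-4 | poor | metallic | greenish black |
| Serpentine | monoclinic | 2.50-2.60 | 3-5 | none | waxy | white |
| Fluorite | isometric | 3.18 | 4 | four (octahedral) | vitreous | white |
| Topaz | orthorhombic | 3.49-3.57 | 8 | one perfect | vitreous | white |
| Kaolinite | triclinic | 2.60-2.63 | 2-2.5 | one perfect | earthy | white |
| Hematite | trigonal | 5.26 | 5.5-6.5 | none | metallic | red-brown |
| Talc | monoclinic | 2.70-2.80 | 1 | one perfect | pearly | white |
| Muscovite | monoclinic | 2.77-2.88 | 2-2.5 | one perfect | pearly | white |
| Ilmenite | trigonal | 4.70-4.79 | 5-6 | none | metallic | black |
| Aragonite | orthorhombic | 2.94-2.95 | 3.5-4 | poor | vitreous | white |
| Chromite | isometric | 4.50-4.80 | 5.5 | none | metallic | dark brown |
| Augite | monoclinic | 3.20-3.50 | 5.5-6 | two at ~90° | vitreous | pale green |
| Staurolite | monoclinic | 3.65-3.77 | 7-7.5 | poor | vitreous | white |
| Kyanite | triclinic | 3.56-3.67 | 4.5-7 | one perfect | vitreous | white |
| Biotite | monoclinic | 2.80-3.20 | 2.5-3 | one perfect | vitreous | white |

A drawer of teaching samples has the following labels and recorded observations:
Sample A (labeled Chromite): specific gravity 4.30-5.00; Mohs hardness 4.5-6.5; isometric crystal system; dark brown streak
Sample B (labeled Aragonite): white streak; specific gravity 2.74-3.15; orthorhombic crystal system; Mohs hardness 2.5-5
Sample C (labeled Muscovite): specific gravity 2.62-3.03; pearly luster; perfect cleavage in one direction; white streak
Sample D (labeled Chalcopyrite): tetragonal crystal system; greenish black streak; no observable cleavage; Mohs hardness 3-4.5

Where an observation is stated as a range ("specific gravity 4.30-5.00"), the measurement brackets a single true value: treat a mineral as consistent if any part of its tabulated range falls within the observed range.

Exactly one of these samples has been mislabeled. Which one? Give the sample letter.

Sample A: observations are consistent with Chromite.
Sample B: observations are consistent with Aragonite.
Sample C: observations are consistent with Muscovite.
Sample D: no observable cleavage is outside the reference for Chalcopyrite (cleavage poor) — mislabeled.
Only sample D is inconsistent with its label.

D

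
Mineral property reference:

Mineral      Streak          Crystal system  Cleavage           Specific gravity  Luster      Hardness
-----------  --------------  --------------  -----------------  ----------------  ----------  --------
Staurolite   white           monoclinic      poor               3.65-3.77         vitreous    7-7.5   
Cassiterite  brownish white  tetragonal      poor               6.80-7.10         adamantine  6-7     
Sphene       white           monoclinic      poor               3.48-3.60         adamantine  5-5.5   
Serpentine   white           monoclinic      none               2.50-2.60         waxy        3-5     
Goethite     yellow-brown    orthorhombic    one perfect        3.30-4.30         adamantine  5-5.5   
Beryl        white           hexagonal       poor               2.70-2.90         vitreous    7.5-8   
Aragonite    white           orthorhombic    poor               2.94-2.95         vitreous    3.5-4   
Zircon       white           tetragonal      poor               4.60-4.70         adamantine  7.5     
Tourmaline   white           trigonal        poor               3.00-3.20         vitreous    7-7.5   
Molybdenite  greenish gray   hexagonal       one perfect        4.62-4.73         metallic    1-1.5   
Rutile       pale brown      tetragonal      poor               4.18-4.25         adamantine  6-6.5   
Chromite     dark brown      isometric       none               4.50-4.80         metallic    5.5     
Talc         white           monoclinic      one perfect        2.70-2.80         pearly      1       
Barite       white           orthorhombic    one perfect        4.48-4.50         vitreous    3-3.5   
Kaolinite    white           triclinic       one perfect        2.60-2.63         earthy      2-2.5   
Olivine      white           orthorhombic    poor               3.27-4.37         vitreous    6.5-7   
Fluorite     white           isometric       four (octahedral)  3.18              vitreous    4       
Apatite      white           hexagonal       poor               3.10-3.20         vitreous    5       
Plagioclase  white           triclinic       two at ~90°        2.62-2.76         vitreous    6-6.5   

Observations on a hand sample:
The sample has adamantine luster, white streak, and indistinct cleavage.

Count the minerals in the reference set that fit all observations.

Adamantine luster — leaves Cassiterite, Sphene, Goethite, Zircon, Rutile.
White streak — Sphene, Zircon remain.
Indistinct cleavage — all remaining candidates fit.
Consistent with every observation: Sphene, Zircon.
That is 2 minerals.

2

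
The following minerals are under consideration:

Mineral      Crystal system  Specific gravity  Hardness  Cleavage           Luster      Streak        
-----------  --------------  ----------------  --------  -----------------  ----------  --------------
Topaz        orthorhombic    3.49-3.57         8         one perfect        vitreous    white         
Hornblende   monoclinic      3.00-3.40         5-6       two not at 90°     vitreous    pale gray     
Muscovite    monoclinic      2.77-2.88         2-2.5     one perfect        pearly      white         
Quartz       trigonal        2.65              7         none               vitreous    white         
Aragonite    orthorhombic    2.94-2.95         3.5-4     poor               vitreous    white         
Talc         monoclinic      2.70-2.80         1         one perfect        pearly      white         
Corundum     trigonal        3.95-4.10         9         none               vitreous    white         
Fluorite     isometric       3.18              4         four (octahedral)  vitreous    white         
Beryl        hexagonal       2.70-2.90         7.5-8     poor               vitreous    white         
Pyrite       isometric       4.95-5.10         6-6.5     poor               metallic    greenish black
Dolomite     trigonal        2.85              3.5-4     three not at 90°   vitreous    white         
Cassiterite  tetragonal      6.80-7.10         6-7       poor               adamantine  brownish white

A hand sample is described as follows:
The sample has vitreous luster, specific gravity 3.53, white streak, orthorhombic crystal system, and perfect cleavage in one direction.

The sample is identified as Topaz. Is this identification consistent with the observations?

Yes

Vitreous luster — is consistent with Topaz (vitreous luster).
Specific gravity 3.53 — is consistent with Topaz (SG 3.49-3.57).
White streak — is consistent with Topaz (white streak).
Orthorhombic crystal system — is consistent with Topaz (orthorhombic system).
Perfect cleavage in one direction — is consistent with Topaz (cleavage one perfect).
All observations are consistent with the tabulated values for Topaz.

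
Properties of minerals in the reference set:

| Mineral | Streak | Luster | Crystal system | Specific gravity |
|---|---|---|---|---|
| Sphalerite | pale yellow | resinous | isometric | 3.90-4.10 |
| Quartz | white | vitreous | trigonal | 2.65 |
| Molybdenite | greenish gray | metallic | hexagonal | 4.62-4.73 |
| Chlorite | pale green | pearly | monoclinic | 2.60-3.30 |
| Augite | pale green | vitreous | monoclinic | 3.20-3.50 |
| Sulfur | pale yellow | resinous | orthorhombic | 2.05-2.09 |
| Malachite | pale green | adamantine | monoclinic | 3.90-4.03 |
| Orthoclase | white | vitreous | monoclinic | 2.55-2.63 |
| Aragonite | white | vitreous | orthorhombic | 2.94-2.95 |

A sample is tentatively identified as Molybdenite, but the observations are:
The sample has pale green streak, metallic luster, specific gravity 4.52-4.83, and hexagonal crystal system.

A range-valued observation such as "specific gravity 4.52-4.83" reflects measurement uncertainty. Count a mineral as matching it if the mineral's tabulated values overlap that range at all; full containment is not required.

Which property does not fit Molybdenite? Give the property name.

streak

Pale green streak: Molybdenite has greenish gray streak — does not match.
Metallic luster: Molybdenite has metallic luster — agrees.
Specific gravity 4.52-4.83: Molybdenite has SG 4.62-4.73 — agrees.
Hexagonal crystal system: Molybdenite has hexagonal system — agrees.
The streak is the one property that does not fit.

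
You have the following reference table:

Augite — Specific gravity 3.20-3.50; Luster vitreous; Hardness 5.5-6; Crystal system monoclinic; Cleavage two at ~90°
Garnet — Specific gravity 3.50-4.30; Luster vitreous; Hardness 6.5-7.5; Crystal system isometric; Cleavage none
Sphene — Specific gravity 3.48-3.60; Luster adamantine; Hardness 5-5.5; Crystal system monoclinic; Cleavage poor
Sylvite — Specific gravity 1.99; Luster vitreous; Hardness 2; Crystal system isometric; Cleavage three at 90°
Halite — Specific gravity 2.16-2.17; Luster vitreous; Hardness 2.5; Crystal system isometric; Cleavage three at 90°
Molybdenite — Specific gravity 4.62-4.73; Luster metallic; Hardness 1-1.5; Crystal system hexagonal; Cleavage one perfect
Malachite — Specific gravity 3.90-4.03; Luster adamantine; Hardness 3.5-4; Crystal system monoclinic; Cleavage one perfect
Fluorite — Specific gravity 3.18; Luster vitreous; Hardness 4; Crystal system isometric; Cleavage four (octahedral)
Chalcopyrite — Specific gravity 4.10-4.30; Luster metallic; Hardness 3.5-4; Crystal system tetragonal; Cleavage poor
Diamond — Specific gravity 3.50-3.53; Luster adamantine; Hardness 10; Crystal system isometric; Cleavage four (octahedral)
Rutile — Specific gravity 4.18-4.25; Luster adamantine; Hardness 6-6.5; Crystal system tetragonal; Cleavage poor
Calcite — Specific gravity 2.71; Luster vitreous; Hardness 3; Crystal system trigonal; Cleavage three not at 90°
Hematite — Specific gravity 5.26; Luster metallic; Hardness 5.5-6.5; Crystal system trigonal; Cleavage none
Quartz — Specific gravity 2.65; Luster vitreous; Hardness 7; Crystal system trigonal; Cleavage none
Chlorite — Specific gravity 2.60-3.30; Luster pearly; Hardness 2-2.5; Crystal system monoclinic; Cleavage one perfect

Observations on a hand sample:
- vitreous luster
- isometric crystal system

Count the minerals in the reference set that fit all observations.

Vitreous luster: narrows the field to Augite, Garnet, Sylvite, Halite, Fluorite, Calcite, Quartz.
Isometric crystal system excludes Augite, Calcite, Quartz.
Remaining candidates: Fluorite, Garnet, Halite, Sylvite.
That is 4 minerals.

4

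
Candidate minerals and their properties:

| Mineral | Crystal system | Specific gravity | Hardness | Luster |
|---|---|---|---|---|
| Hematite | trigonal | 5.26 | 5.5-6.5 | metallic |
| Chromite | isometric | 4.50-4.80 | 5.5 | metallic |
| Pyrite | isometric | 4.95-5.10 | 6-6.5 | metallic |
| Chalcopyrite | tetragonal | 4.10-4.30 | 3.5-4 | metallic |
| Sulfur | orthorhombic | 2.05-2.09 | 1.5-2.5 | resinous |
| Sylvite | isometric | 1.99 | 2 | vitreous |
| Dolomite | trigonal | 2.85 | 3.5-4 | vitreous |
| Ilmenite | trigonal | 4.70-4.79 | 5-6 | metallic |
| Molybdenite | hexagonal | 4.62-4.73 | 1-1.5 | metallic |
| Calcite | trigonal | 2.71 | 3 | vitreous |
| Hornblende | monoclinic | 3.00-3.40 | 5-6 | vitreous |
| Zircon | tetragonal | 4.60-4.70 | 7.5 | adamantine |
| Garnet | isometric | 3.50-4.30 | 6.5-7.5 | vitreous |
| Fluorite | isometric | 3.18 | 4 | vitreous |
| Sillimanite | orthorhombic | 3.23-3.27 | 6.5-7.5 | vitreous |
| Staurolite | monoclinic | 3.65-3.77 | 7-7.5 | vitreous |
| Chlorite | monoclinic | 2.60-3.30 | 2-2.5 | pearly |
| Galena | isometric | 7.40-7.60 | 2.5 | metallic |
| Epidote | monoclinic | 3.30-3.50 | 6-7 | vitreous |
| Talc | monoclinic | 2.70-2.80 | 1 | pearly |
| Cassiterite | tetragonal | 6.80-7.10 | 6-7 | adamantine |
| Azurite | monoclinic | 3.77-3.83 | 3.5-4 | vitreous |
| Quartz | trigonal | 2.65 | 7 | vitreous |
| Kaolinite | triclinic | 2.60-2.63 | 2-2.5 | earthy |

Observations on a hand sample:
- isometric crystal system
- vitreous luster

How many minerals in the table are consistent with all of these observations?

Isometric crystal system: Chromite, Pyrite, Sylvite, Garnet, Fluorite, Galena remain.
Vitreous luster is inconsistent with Chromite, Pyrite, Galena.
Remaining candidates: Fluorite, Garnet, Sylvite.
That is 3 minerals.

3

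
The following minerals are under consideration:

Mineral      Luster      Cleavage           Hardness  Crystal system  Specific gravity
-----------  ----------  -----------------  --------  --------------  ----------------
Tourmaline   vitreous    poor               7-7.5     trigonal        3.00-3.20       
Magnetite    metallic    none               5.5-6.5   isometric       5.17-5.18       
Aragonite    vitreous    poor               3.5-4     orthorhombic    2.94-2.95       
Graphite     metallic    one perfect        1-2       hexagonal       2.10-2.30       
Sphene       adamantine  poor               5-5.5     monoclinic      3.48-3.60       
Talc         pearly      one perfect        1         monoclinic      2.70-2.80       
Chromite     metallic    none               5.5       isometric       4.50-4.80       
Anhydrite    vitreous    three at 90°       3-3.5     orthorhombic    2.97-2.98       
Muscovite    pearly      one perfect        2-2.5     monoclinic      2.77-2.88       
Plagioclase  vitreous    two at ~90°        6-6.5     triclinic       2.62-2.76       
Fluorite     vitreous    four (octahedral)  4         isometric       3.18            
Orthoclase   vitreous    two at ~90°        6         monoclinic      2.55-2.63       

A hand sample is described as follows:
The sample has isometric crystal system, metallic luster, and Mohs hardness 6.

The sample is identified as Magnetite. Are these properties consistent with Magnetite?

Isometric crystal system — agrees with Magnetite (isometric system).
Metallic luster — agrees with Magnetite (metallic luster).
Mohs hardness 6 — agrees with Magnetite (hardness 5.5-6.5).
All observations are consistent with the tabulated values for Magnetite.

Consistent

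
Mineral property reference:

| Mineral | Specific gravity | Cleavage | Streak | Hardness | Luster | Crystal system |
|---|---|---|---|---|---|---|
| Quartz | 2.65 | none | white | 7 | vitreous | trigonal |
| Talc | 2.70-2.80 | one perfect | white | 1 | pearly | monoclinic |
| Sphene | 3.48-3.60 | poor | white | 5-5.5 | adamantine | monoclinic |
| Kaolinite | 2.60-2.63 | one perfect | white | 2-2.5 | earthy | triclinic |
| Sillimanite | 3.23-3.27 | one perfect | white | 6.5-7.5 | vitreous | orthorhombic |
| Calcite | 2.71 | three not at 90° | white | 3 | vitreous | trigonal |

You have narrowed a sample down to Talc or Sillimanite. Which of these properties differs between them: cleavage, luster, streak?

Cleavage: both one perfect — identical.
Luster: Talc pearly, Sillimanite vitreous — different.
Streak: both white — identical.
Only luster differs between Talc and Sillimanite among the listed tests.

luster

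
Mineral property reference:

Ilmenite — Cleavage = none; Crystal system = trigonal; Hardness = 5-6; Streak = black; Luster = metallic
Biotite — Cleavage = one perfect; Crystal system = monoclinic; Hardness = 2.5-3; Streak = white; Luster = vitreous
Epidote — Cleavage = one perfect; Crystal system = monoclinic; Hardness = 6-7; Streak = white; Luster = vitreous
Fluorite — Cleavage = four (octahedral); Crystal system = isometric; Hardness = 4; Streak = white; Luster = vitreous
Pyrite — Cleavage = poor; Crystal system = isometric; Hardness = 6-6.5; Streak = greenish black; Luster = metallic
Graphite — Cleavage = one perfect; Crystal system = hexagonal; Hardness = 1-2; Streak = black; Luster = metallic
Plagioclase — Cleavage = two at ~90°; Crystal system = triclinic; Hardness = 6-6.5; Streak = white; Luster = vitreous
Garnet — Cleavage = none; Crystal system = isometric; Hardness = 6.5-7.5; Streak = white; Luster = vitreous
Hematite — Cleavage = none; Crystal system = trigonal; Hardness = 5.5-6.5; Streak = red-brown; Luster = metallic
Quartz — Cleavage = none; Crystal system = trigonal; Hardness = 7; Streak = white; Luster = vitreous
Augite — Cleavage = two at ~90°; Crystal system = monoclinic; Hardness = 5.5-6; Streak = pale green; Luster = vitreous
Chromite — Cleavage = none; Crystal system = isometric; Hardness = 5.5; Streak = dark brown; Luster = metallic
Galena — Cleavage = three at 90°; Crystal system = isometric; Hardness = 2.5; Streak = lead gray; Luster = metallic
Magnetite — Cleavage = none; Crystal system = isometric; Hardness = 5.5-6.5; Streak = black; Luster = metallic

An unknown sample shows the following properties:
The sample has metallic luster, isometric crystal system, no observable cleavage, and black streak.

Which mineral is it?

Magnetite

Metallic luster — narrows the field to Ilmenite, Pyrite, Graphite, Hematite, Chromite, Galena, Magnetite.
Isometric crystal system is inconsistent with Ilmenite, Graphite, Hematite.
No observable cleavage rules out Pyrite, Galena.
Black streak rules out Chromite.
Only Magnetite satisfies all observations.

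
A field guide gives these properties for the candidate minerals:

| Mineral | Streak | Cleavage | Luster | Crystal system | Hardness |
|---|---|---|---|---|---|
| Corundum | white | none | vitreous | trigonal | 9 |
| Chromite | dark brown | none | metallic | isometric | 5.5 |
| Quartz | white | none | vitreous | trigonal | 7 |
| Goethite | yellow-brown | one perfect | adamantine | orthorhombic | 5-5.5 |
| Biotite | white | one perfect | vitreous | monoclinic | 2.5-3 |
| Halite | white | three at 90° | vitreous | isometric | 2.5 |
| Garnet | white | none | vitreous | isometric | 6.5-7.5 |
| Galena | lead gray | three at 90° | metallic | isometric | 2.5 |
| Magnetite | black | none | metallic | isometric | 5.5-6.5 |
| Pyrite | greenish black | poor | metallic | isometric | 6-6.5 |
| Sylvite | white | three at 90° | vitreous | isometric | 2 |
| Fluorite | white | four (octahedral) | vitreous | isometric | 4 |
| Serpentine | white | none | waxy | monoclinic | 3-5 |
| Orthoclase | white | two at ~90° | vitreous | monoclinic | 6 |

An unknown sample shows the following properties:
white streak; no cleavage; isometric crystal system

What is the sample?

Garnet

White streak is inconsistent with Chromite, Goethite, Galena, Magnetite, Pyrite.
No cleavage — narrows the field to Corundum, Quartz, Garnet, Serpentine.
Isometric crystal system — leaves Garnet.
Only Garnet satisfies all observations.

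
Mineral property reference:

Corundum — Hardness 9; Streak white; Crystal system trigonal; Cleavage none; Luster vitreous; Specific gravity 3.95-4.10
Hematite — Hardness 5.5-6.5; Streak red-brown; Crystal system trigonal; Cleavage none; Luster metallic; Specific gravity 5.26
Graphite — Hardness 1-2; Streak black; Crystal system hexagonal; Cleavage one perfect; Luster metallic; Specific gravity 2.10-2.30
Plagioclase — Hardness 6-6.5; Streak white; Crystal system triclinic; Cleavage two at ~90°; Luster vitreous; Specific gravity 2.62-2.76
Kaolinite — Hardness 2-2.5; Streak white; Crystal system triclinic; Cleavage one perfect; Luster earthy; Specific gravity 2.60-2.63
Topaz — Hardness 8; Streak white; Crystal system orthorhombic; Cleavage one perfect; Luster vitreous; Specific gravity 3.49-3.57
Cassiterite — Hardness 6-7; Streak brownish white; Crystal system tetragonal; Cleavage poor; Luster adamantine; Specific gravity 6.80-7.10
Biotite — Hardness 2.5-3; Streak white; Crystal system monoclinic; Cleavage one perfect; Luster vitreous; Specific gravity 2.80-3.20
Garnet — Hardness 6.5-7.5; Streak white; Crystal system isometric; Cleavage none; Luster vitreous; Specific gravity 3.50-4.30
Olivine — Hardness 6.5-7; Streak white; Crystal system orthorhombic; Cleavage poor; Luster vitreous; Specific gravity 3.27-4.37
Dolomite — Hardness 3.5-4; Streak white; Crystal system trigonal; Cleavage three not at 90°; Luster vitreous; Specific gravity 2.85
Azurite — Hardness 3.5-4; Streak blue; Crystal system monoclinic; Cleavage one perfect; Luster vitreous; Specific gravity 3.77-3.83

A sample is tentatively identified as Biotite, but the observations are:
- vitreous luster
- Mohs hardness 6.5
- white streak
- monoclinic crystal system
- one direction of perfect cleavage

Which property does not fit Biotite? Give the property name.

hardness

Vitreous luster: Biotite has vitreous luster — matches.
Mohs hardness 6.5: Biotite has hardness 2.5-3 — does not match.
White streak: Biotite has white streak — matches.
Monoclinic crystal system: Biotite has monoclinic system — matches.
One direction of perfect cleavage: Biotite has cleavage one perfect — matches.
The hardness is the one property that does not fit.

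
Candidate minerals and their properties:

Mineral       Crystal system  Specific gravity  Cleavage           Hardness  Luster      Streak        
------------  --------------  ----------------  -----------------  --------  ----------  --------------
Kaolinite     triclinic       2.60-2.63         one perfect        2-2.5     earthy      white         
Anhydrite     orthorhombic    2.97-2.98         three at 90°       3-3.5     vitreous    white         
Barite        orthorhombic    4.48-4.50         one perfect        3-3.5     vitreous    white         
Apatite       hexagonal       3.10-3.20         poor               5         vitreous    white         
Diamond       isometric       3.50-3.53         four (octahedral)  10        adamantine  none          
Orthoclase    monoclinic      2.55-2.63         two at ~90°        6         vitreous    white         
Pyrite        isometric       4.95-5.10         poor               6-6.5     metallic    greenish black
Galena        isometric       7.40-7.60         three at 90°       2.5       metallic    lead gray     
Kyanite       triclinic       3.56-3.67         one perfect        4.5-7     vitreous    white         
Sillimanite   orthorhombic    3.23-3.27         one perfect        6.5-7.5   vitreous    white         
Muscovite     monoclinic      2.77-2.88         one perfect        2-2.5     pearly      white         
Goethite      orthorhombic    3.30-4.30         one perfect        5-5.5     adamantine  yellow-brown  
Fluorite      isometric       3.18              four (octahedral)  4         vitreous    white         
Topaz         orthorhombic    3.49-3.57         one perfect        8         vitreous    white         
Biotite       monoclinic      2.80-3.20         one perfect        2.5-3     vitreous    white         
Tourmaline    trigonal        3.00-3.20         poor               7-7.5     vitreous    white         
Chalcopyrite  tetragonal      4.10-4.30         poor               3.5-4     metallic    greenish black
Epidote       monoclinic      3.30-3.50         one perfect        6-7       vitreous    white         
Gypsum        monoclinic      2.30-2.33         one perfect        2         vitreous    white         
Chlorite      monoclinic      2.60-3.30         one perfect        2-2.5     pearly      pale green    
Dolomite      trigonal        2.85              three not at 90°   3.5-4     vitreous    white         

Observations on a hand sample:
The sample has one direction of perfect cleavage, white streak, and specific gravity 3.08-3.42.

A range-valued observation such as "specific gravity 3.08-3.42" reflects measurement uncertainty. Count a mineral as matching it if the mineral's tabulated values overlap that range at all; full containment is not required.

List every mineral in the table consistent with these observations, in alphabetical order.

Biotite, Epidote, Sillimanite

One direction of perfect cleavage — only Kaolinite, Barite, Kyanite, Sillimanite, Muscovite, Goethite, Topaz, Biotite, Epidote, Gypsum, Chlorite remain.
White streak is inconsistent with Goethite, Chlorite.
Specific gravity 3.08-3.42 — leaves Sillimanite, Biotite, Epidote.
Consistent with every observation: Biotite, Epidote, Sillimanite.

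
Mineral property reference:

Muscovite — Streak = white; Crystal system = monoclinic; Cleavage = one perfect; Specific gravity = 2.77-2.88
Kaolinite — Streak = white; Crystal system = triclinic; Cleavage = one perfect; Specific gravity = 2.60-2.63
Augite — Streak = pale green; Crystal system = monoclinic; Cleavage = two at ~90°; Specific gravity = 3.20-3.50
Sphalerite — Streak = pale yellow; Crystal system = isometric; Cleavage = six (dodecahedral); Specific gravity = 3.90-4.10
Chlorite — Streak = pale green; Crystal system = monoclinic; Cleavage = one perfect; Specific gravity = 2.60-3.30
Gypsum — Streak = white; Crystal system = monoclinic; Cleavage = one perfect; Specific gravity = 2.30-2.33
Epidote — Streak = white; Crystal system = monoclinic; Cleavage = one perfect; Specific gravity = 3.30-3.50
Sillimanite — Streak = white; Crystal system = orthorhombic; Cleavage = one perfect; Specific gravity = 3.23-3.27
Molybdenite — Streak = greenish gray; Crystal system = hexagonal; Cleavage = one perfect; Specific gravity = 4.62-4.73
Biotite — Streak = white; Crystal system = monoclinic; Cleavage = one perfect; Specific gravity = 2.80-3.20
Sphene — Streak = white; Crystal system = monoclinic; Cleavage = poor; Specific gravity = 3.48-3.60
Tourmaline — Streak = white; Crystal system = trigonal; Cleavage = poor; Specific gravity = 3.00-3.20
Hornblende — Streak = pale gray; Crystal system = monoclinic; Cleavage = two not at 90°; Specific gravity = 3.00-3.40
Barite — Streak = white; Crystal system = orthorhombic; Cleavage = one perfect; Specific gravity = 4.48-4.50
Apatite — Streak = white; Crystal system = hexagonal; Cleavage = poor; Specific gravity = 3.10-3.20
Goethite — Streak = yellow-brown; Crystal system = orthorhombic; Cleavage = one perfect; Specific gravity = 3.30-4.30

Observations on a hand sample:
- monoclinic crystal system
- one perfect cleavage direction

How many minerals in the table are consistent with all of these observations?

5

Monoclinic crystal system — leaves Muscovite, Augite, Chlorite, Gypsum, Epidote, Biotite, Sphene, Hornblende.
One perfect cleavage direction eliminates Augite, Sphene, Hornblende.
The minerals that satisfy all observations are Biotite, Chlorite, Epidote, Gypsum, Muscovite.
That is 5 minerals.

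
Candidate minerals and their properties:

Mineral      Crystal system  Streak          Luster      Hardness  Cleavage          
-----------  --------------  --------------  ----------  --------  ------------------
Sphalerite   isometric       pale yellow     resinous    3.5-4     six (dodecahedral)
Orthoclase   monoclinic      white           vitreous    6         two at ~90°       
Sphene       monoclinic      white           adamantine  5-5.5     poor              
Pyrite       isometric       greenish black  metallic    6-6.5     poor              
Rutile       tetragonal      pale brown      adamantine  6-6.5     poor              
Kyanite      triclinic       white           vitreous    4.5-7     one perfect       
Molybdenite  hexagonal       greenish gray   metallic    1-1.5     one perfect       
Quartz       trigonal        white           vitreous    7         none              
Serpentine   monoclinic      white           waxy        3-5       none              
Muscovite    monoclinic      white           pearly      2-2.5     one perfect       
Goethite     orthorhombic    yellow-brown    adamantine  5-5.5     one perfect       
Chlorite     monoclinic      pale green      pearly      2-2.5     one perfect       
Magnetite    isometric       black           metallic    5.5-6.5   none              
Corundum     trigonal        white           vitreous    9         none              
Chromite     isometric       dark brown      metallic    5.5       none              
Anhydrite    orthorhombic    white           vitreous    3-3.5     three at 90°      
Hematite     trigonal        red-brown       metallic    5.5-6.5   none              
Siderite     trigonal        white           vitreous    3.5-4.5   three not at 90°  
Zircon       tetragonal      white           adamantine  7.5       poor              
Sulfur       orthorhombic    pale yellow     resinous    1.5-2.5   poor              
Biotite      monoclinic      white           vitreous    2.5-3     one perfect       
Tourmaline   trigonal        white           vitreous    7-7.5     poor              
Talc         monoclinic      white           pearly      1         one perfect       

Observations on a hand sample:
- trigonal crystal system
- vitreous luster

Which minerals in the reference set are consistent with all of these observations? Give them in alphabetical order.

Corundum, Quartz, Siderite, Tourmaline

Trigonal crystal system: Quartz, Corundum, Hematite, Siderite, Tourmaline remain.
Vitreous luster rules out Hematite.
The minerals that satisfy all observations are Corundum, Quartz, Siderite, Tourmaline.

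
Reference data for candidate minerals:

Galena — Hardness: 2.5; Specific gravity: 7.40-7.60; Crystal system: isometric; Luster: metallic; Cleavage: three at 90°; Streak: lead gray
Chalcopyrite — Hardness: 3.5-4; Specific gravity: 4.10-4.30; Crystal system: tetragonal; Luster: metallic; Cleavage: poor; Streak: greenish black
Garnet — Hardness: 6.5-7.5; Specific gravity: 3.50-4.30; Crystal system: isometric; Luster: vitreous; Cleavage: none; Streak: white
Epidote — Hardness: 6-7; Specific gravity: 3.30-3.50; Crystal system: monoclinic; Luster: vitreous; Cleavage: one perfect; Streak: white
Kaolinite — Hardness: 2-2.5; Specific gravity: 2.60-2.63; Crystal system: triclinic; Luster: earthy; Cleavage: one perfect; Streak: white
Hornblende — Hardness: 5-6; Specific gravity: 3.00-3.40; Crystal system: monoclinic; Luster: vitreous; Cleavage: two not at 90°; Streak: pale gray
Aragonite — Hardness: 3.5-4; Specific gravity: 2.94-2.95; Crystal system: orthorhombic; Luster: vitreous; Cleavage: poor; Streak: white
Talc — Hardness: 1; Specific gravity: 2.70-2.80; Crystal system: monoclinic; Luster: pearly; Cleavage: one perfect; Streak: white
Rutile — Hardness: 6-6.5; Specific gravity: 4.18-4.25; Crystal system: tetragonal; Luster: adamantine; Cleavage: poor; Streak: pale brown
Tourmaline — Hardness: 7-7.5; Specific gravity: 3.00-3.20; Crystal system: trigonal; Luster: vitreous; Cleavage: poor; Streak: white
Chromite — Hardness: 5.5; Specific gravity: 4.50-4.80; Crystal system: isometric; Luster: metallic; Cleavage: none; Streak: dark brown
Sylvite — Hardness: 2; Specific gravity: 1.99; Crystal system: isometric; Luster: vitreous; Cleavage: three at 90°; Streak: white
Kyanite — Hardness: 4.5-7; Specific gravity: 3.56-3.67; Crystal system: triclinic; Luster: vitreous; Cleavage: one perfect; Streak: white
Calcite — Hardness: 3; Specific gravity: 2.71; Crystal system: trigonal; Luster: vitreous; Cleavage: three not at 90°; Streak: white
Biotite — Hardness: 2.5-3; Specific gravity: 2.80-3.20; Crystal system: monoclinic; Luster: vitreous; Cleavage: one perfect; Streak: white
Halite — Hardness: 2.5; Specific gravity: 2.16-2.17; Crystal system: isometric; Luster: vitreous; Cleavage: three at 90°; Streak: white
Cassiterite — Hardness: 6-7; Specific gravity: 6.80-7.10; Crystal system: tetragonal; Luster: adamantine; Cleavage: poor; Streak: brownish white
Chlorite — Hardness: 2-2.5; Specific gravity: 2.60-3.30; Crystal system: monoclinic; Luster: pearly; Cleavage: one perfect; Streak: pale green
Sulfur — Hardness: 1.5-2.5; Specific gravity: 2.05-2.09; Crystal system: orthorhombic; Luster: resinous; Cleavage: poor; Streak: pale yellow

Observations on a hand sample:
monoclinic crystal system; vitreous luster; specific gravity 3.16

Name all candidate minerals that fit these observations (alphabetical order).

Monoclinic crystal system — Epidote, Hornblende, Talc, Biotite, Chlorite remain.
Vitreous luster is inconsistent with Talc, Chlorite.
Specific gravity 3.16 rules out Epidote.
Consistent with every observation: Biotite, Hornblende.

Biotite, Hornblende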